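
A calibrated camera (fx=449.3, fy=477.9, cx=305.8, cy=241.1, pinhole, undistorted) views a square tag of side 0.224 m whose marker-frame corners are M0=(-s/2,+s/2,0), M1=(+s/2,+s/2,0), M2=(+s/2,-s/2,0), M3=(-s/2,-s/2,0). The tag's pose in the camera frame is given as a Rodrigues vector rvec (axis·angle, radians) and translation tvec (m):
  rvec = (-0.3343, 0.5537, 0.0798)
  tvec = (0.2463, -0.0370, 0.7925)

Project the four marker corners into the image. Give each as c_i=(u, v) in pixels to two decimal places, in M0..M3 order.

c0=(378.69, 282.11) c1=(512.90, 286.74) c2=(516.84, 151.05) c3=(391.96, 164.92)

Intrinsics K: fx=449.3, fy=477.9, cx=305.8, cy=241.1
Marker side s = 0.224 m; corners in marker frame (Z=0):
  M0 = (-0.1120, +0.1120, 0)
  M1 = (+0.1120, +0.1120, 0)
  M2 = (+0.1120, -0.1120, 0)
  M3 = (-0.1120, -0.1120, 0)
rvec = (-0.3343, 0.5537, 0.0798), |rvec| = θ = 0.65170 rad = 37.339°
Rodrigues: sinθ=0.60654, 1−cosθ=0.20494; R = I + sinθ·[k]× + (1−cosθ)·[k]×²:
    [+0.84898 -0.16359 +0.50246]
    [-0.01505 +0.94300 +0.33246]
    [-0.52820 -0.28981 +0.79813]
t = (0.2463, -0.0370, 0.7925) m
M0: Pc = R·M0+t = (+0.13289, +0.07030, +0.81920); u = 449.3·(+0.13289)/0.81920 + 305.8 = 378.6859, v = 477.9·(+0.07030)/0.81920 + 241.1 = 282.1121
M1: Pc = R·M1+t = (+0.32306, +0.06693, +0.70088); u = 449.3·(+0.32306)/0.70088 + 305.8 = 512.8999, v = 477.9·(+0.06693)/0.70088 + 241.1 = 286.7366
M2: Pc = R·M2+t = (+0.35971, -0.14430, +0.76580); u = 449.3·(+0.35971)/0.76580 + 305.8 = 516.8433, v = 477.9·(-0.14430)/0.76580 + 241.1 = 151.0481
M3: Pc = R·M3+t = (+0.16954, -0.14093, +0.88412); u = 449.3·(+0.16954)/0.88412 + 305.8 = 391.9565, v = 477.9·(-0.14093)/0.88412 + 241.1 = 164.9218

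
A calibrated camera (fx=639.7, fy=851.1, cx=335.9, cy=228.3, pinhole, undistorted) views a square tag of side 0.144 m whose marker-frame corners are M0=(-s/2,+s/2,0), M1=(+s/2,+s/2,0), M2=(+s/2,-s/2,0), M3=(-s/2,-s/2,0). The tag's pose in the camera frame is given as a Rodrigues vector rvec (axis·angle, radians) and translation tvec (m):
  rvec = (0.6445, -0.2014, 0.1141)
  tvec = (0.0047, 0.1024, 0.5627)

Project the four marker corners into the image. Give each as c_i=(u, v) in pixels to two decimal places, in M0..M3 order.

Intrinsics K: fx=639.7, fy=851.1, cx=335.9, cy=228.3
Marker side s = 0.144 m; corners in marker frame (Z=0):
  M0 = (-0.0720, +0.0720, 0)
  M1 = (+0.0720, +0.0720, 0)
  M2 = (+0.0720, -0.0720, 0)
  M3 = (-0.0720, -0.0720, 0)
rvec = (0.6445, -0.2014, 0.1141), |rvec| = θ = 0.68481 rad = 39.237°
Rodrigues: sinθ=0.63252, 1−cosθ=0.22546; R = I + sinθ·[k]× + (1−cosθ)·[k]×²:
    [+0.97424 -0.16779 -0.15067]
    [+0.04298 +0.79404 -0.60634]
    [+0.22138 +0.58425 +0.78080]
t = (0.0047, 0.1024, 0.5627) m
M0: Pc = R·M0+t = (-0.07753, +0.15648, +0.58883); u = 639.7·(-0.07753)/0.58883 + 335.9 = 251.6755, v = 851.1·(+0.15648)/0.58883 + 228.3 = 454.4733
M1: Pc = R·M1+t = (+0.06276, +0.16267, +0.62070); u = 639.7·(+0.06276)/0.62070 + 335.9 = 400.5850, v = 851.1·(+0.16267)/0.62070 + 228.3 = 451.3447
M2: Pc = R·M2+t = (+0.08693, +0.04832, +0.53657); u = 639.7·(+0.08693)/0.53657 + 335.9 = 439.5332, v = 851.1·(+0.04832)/0.53657 + 228.3 = 304.9502
M3: Pc = R·M3+t = (-0.05336, +0.04213, +0.50470); u = 639.7·(-0.05336)/0.50470 + 335.9 = 268.2610, v = 851.1·(+0.04213)/0.50470 + 228.3 = 299.3535

c0=(251.68, 454.47) c1=(400.58, 451.34) c2=(439.53, 304.95) c3=(268.26, 299.35)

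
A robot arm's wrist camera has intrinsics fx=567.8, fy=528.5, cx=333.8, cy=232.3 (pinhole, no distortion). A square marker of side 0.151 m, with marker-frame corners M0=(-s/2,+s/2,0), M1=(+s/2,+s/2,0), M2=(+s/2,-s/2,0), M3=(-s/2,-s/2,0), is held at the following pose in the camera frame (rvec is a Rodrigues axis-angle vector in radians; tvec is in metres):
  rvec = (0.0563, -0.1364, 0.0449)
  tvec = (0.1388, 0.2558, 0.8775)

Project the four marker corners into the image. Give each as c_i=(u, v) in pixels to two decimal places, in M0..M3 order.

Intrinsics K: fx=567.8, fy=528.5, cx=333.8, cy=232.3
Marker side s = 0.151 m; corners in marker frame (Z=0):
  M0 = (-0.0755, +0.0755, 0)
  M1 = (+0.0755, +0.0755, 0)
  M2 = (+0.0755, -0.0755, 0)
  M3 = (-0.0755, -0.0755, 0)
rvec = (0.0563, -0.1364, 0.0449), |rvec| = θ = 0.15424 rad = 8.837°
Rodrigues: sinθ=0.15363, 1−cosθ=0.01187; R = I + sinθ·[k]× + (1−cosθ)·[k]×²:
    [+0.98971 -0.04855 -0.13460]
    [+0.04089 +0.99741 -0.05913]
    [+0.13712 +0.05302 +0.98913]
t = (0.1388, 0.2558, 0.8775) m
M0: Pc = R·M0+t = (+0.06041, +0.32802, +0.87115); u = 567.8·(+0.06041)/0.87115 + 333.8 = 373.1748, v = 528.5·(+0.32802)/0.87115 + 232.3 = 431.2980
M1: Pc = R·M1+t = (+0.20986, +0.33419, +0.89186); u = 567.8·(+0.20986)/0.89186 + 333.8 = 467.4056, v = 528.5·(+0.33419)/0.89186 + 232.3 = 430.3369
M2: Pc = R·M2+t = (+0.21719, +0.18358, +0.88385); u = 567.8·(+0.21719)/0.88385 + 333.8 = 473.3259, v = 528.5·(+0.18358)/0.88385 + 232.3 = 342.0736
M3: Pc = R·M3+t = (+0.06774, +0.17741, +0.86314); u = 567.8·(+0.06774)/0.86314 + 333.8 = 378.3630, v = 528.5·(+0.17741)/0.86314 + 232.3 = 340.9264

c0=(373.17, 431.30) c1=(467.41, 430.34) c2=(473.33, 342.07) c3=(378.36, 340.93)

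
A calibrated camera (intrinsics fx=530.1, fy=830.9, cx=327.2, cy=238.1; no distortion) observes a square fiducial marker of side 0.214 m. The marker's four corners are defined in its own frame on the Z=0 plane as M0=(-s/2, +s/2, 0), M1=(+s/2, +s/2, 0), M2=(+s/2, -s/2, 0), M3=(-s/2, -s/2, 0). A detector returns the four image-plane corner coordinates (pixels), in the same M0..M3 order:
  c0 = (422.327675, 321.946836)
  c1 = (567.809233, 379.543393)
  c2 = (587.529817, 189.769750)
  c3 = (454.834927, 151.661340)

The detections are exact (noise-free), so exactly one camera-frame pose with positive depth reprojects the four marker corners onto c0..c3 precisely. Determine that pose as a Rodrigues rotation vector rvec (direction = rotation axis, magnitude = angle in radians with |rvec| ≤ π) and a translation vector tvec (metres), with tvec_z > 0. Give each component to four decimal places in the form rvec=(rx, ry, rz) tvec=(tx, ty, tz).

Intrinsics K: fx=530.1, fy=830.9, cx=327.2, cy=238.1
Marker side s = 0.214 m; corners in marker frame (Z=0):
  M0 = (-0.1070, +0.1070, 0)
  M1 = (+0.1070, +0.1070, 0)
  M2 = (+0.1070, -0.1070, 0)
  M3 = (-0.1070, -0.1070, 0)
Detected image corners:
  c0 = (422.327675, 321.946836) px
  c1 = (567.809233, 379.543393) px
  c2 = (587.529817, 189.769750) px
  c3 = (454.834927, 151.661340) px
Planar DLT: solve 8×8 A·h = b for H (H[2,2]=1):
  H  [+458.79820 -377.09335 +506.04759]
  H  [+123.91345 +709.17428 +254.96312]
  H  [-0.37304 -0.49963 +1.00000]
B = K⁻¹H; ‖b₁‖=1.185483, ‖b₂‖=1.185483; λ = 2/(‖b₁‖+‖b₂‖) = 0.843538, sign → tz>0 ⇒ λ=+0.843538
r₁ = λ·B[:,0] = (+0.92430,+0.21597,-0.31467); r₂ = λ·B[:,1] = (-0.33992,+0.84073,-0.42145)
r₃ = r₁×r₂ = (+0.17353,+0.49652,+0.85050); SVD([r₁ r₂ r₃]) → R = UVᵀ:
  R  [+0.92430 -0.33992 +0.17353]
  R  [+0.21597 +0.84073 +0.49652]
  R  [-0.31467 -0.42145 +0.85050]
t = (+0.28460, +0.01712, +0.84354) m
tr R = 2.615541; θ = arccos((tr R − 1)/2) = 0.630436 rad = 36.121°
axis k = ((R−Rᵀ)₃₂, (R−Rᵀ)₁₃, (R−Rᵀ)₂₁) / (2 sinθ) = (-0.778605, +0.414085, +0.471496)
rvec = θ·k = (-0.490860, +0.261054, +0.297248)

rvec=(-0.4909, 0.2611, 0.2972) tvec=(0.2846, 0.0171, 0.8435)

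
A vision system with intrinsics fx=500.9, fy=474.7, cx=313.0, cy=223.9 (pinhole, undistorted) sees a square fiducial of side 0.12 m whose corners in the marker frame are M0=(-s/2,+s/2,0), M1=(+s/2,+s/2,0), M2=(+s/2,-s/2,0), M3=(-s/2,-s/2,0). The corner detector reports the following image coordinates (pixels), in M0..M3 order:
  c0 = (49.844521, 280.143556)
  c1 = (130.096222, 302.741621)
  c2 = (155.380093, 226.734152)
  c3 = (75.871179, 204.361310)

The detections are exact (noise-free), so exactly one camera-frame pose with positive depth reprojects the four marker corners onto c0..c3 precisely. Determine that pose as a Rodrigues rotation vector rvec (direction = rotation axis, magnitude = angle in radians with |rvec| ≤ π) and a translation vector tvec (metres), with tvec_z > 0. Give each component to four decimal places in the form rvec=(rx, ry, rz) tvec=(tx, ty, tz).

Intrinsics K: fx=500.9, fy=474.7, cx=313.0, cy=223.9
Marker side s = 0.12 m; corners in marker frame (Z=0):
  M0 = (-0.0600, +0.0600, 0)
  M1 = (+0.0600, +0.0600, 0)
  M2 = (+0.0600, -0.0600, 0)
  M3 = (-0.0600, -0.0600, 0)
Detected image corners:
  c0 = (49.844521, 280.143556) px
  c1 = (130.096222, 302.741621) px
  c2 = (155.380093, 226.734152) px
  c3 = (75.871179, 204.361310) px
Planar DLT: solve 8×8 A·h = b for H (H[2,2]=1):
  H  [+665.48843 -221.81336 +102.85417]
  H  [+186.96427 +612.68210 +253.31645]
  H  [-0.00162 -0.07801 +1.00000]
B = K⁻¹H; ‖b₁‖=1.386923, ‖b₂‖=1.386923; λ = 2/(‖b₁‖+‖b₂‖) = 0.721021, sign → tz>0 ⇒ λ=+0.721021
r₁ = λ·B[:,0] = (+0.95867,+0.28453,-0.00117); r₂ = λ·B[:,1] = (-0.28414,+0.95713,-0.05625)
r₃ = r₁×r₂ = (-0.01489,+0.05425,+0.99842); SVD([r₁ r₂ r₃]) → R = UVᵀ:
  R  [+0.95867 -0.28414 -0.01489]
  R  [+0.28453 +0.95713 +0.05425]
  R  [-0.00117 -0.05625 +0.99842]
t = (-0.30249, +0.04468, +0.72102) m
tr R = 2.914214; θ = arccos((tr R − 1)/2) = 0.293950 rad = 16.842°
axis k = ((R−Rᵀ)₃₂, (R−Rᵀ)₁₃, (R−Rᵀ)₂₁) / (2 sinθ) = (-0.190690, -0.023678, +0.981365)
rvec = θ·k = (-0.056053, -0.006960, +0.288473)

rvec=(-0.0561, -0.0070, 0.2885) tvec=(-0.3025, 0.0447, 0.7210)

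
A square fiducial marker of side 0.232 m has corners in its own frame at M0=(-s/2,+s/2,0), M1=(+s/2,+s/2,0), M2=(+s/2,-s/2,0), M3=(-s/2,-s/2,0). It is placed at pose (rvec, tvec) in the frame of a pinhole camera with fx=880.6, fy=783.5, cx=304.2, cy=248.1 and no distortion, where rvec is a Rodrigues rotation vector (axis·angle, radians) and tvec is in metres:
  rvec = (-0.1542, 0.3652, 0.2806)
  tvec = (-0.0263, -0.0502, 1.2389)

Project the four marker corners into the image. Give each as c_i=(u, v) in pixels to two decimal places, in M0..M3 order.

Intrinsics K: fx=880.6, fy=783.5, cx=304.2, cy=248.1
Marker side s = 0.232 m; corners in marker frame (Z=0):
  M0 = (-0.1160, +0.1160, 0)
  M1 = (+0.1160, +0.1160, 0)
  M2 = (+0.1160, -0.1160, 0)
  M3 = (-0.1160, -0.1160, 0)
rvec = (-0.1542, 0.3652, 0.2806), |rvec| = θ = 0.48568 rad = 27.827°
Rodrigues: sinθ=0.46681, 1−cosθ=0.11564; R = I + sinθ·[k]× + (1−cosθ)·[k]×²:
    [+0.89601 -0.29731 +0.32980]
    [+0.24209 +0.94974 +0.19845]
    [-0.37222 -0.09797 +0.92296]
t = (-0.0263, -0.0502, 1.2389) m
M0: Pc = R·M0+t = (-0.16473, +0.03189, +1.27071); u = 880.6·(-0.16473)/1.27071 + 304.2 = 190.0460, v = 783.5·(+0.03189)/1.27071 + 248.1 = 267.7614
M1: Pc = R·M1+t = (+0.04315, +0.08805, +1.18436); u = 880.6·(+0.04315)/1.18436 + 304.2 = 336.2833, v = 783.5·(+0.08805)/1.18436 + 248.1 = 306.3503
M2: Pc = R·M2+t = (+0.11213, -0.13229, +1.20709); u = 880.6·(+0.11213)/1.20709 + 304.2 = 385.9981, v = 783.5·(-0.13229)/1.20709 + 248.1 = 162.2342
M3: Pc = R·M3+t = (-0.09575, -0.18845, +1.29344); u = 880.6·(-0.09575)/1.29344 + 304.2 = 239.0114, v = 783.5·(-0.18845)/1.29344 + 248.1 = 133.9452

c0=(190.05, 267.76) c1=(336.28, 306.35) c2=(386.00, 162.23) c3=(239.01, 133.95)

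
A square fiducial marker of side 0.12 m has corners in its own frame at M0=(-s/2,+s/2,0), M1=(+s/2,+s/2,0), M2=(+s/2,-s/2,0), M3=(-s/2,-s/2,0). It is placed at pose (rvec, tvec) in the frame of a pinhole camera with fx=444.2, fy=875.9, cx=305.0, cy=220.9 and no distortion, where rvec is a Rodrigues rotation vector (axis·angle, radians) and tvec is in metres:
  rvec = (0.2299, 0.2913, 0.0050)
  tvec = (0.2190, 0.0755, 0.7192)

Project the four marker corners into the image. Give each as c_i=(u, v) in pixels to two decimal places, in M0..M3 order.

Intrinsics K: fx=444.2, fy=875.9, cx=305.0, cy=220.9
Marker side s = 0.12 m; corners in marker frame (Z=0):
  M0 = (-0.0600, +0.0600, 0)
  M1 = (+0.0600, +0.0600, 0)
  M2 = (+0.0600, -0.0600, 0)
  M3 = (-0.0600, -0.0600, 0)
rvec = (0.2299, 0.2913, 0.0050), |rvec| = θ = 0.37113 rad = 21.264°
Rodrigues: sinθ=0.36267, 1−cosθ=0.06808; R = I + sinθ·[k]× + (1−cosθ)·[k]×²:
    [+0.95804 +0.02822 +0.28523]
    [+0.03799 +0.97386 -0.22394]
    [-0.28409 +0.22538 +0.93193]
t = (0.2190, 0.0755, 0.7192) m
M0: Pc = R·M0+t = (+0.16321, +0.13165, +0.74977); u = 444.2·(+0.16321)/0.74977 + 305.0 = 401.6939, v = 875.9·(+0.13165)/0.74977 + 220.9 = 374.7001
M1: Pc = R·M1+t = (+0.27818, +0.13621, +0.71568); u = 444.2·(+0.27818)/0.71568 + 305.0 = 477.6555, v = 875.9·(+0.13621)/0.71568 + 220.9 = 387.6054
M2: Pc = R·M2+t = (+0.27479, +0.01935, +0.68863); u = 444.2·(+0.27479)/0.68863 + 305.0 = 482.2523, v = 875.9·(+0.01935)/0.68863 + 220.9 = 245.5090
M3: Pc = R·M3+t = (+0.15982, +0.01479, +0.72272); u = 444.2·(+0.15982)/0.72272 + 305.0 = 403.2313, v = 875.9·(+0.01479)/0.72272 + 220.9 = 238.8234

c0=(401.69, 374.70) c1=(477.66, 387.61) c2=(482.25, 245.51) c3=(403.23, 238.82)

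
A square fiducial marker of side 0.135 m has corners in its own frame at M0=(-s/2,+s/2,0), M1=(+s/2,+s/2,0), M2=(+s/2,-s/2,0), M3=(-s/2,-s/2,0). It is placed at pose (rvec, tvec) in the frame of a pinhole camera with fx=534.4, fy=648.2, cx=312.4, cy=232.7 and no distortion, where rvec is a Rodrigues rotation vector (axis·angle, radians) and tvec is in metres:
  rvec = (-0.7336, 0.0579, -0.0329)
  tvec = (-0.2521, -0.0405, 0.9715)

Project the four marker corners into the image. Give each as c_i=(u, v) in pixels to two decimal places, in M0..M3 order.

c0=(129.02, 241.77) c1=(205.87, 237.06) c2=(214.68, 172.60) c3=(144.61, 177.25)

Intrinsics K: fx=534.4, fy=648.2, cx=312.4, cy=232.7
Marker side s = 0.135 m; corners in marker frame (Z=0):
  M0 = (-0.0675, +0.0675, 0)
  M1 = (+0.0675, +0.0675, 0)
  M2 = (+0.0675, -0.0675, 0)
  M3 = (-0.0675, -0.0675, 0)
rvec = (-0.7336, 0.0579, -0.0329), |rvec| = θ = 0.73662 rad = 42.205°
Rodrigues: sinθ=0.67179, 1−cosθ=0.25925; R = I + sinθ·[k]× + (1−cosθ)·[k]×²:
    [+0.99788 +0.00971 +0.06434]
    [-0.05030 +0.74235 +0.66812]
    [-0.04127 -0.66994 +0.74126]
t = (-0.2521, -0.0405, 0.9715) m
M0: Pc = R·M0+t = (-0.31880, +0.01300, +0.92906); u = 534.4·(-0.31880)/0.92906 + 312.4 = 129.0246, v = 648.2·(+0.01300)/0.92906 + 232.7 = 241.7725
M1: Pc = R·M1+t = (-0.18409, +0.00621, +0.92349); u = 534.4·(-0.18409)/0.92349 + 312.4 = 205.8735, v = 648.2·(+0.00621)/0.92349 + 232.7 = 237.0611
M2: Pc = R·M2+t = (-0.18540, -0.09400, +1.01394); u = 534.4·(-0.18540)/1.01394 + 312.4 = 214.6848, v = 648.2·(-0.09400)/1.01394 + 232.7 = 172.6043
M3: Pc = R·M3+t = (-0.32011, -0.08721, +1.01951); u = 534.4·(-0.32011)/1.01951 + 312.4 = 144.6051, v = 648.2·(-0.08721)/1.01951 + 232.7 = 177.2500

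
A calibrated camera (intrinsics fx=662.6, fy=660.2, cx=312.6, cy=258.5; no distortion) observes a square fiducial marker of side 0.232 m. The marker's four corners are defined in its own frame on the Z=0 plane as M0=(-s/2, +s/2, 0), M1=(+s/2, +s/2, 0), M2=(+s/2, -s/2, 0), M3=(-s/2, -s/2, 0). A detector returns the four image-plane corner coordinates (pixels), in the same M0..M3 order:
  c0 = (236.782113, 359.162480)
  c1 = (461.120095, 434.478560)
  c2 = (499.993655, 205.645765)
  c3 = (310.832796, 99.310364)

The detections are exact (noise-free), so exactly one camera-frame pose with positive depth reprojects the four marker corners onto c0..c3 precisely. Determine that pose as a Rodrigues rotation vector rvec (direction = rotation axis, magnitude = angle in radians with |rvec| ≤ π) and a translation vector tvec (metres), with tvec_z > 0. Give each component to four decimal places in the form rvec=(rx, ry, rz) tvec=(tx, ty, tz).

rvec=(-0.2480, -0.5091, 0.3225) tvec=(0.0664, 0.0111, 0.5848)

Intrinsics K: fx=662.6, fy=660.2, cx=312.6, cy=258.5
Marker side s = 0.232 m; corners in marker frame (Z=0):
  M0 = (-0.1160, +0.1160, 0)
  M1 = (+0.1160, +0.1160, 0)
  M2 = (+0.1160, -0.1160, 0)
  M3 = (-0.1160, -0.1160, 0)
Detected image corners:
  c0 = (236.782113, 359.162480) px
  c1 = (461.120095, 434.478560) px
  c2 = (499.993655, 205.645765) px
  c3 = (310.832796, 99.310364) px
Planar DLT: solve 8×8 A·h = b for H (H[2,2]=1):
  H  [+1167.21892 -436.78023 +387.84293]
  H  [+600.01040 +901.82984 +271.05707]
  H  [+0.74425 -0.53013 +1.00000]
B = K⁻¹H; ‖b₁‖=1.710115, ‖b₂‖=1.710115; λ = 2/(‖b₁‖+‖b₂‖) = 0.584756, sign → tz>0 ⇒ λ=+0.584756
r₁ = λ·B[:,0] = (+0.82477,+0.36104,+0.43521); r₂ = λ·B[:,1] = (-0.23922,+0.92015,-0.30999)
r₃ = r₁×r₂ = (-0.51238,+0.15156,+0.84528); SVD([r₁ r₂ r₃]) → R = UVᵀ:
  R  [+0.82477 -0.23922 -0.51238]
  R  [+0.36104 +0.92015 +0.15156]
  R  [+0.43521 -0.30999 +0.84528]
t = (+0.06640, +0.01112, +0.58476) m
tr R = 2.590201; θ = arccos((tr R − 1)/2) = 0.651623 rad = 37.335°
axis k = ((R−Rᵀ)₃₂, (R−Rᵀ)₁₃, (R−Rᵀ)₂₁) / (2 sinθ) = (-0.380524, -0.781219, +0.494871)
rvec = θ·k = (-0.247959, -0.509061, +0.322470)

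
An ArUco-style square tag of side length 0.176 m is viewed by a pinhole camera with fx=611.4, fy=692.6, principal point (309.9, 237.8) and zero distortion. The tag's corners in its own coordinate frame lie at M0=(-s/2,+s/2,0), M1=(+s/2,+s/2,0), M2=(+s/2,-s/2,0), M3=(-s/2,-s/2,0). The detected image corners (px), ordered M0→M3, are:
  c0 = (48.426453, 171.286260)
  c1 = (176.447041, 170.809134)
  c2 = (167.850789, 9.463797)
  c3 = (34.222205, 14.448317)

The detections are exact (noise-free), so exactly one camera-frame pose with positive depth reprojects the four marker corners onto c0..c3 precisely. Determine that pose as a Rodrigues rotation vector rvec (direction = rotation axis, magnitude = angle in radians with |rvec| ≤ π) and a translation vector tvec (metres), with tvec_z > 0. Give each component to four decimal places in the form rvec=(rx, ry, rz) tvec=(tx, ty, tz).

Intrinsics K: fx=611.4, fy=692.6, cx=309.9, cy=237.8
Marker side s = 0.176 m; corners in marker frame (Z=0):
  M0 = (-0.0880, +0.0880, 0)
  M1 = (+0.0880, +0.0880, 0)
  M2 = (+0.0880, -0.0880, 0)
  M3 = (-0.0880, -0.0880, 0)
Detected image corners:
  c0 = (48.426453, 171.286260) px
  c1 = (176.447041, 170.809134) px
  c2 = (167.850789, 9.463797) px
  c3 = (34.222205, 14.448317) px
Planar DLT: solve 8×8 A·h = b for H (H[2,2]=1):
  H  [+726.24994 +92.44662 +105.96442]
  H  [-29.55199 +927.28790 +93.32112]
  H  [-0.15656 +0.25720 +1.00000]
B = K⁻¹H; ‖b₁‖=1.276887, ‖b₂‖=1.276887; λ = 2/(‖b₁‖+‖b₂‖) = 0.783154, sign → tz>0 ⇒ λ=+0.783154
r₁ = λ·B[:,0] = (+0.99242,+0.00868,-0.12261); r₂ = λ·B[:,1] = (+0.01632,+0.97937,+0.20143)
r₃ = r₁×r₂ = (+0.12183,-0.20190,+0.97180); SVD([r₁ r₂ r₃]) → R = UVᵀ:
  R  [+0.99242 +0.01632 +0.12183]
  R  [+0.00868 +0.97937 -0.20190]
  R  [-0.12261 +0.20143 +0.97180]
t = (-0.26123, -0.16337, +0.78315) m
tr R = 2.943582; θ = arccos((tr R − 1)/2) = 0.238086 rad = 13.641°
axis k = ((R−Rᵀ)₃₂, (R−Rᵀ)₁₃, (R−Rᵀ)₂₁) / (2 sinθ) = (+0.855085, +0.518235, -0.016188)
rvec = θ·k = (+0.203584, +0.123385, -0.003854)

rvec=(0.2036, 0.1234, -0.0039) tvec=(-0.2612, -0.1634, 0.7832)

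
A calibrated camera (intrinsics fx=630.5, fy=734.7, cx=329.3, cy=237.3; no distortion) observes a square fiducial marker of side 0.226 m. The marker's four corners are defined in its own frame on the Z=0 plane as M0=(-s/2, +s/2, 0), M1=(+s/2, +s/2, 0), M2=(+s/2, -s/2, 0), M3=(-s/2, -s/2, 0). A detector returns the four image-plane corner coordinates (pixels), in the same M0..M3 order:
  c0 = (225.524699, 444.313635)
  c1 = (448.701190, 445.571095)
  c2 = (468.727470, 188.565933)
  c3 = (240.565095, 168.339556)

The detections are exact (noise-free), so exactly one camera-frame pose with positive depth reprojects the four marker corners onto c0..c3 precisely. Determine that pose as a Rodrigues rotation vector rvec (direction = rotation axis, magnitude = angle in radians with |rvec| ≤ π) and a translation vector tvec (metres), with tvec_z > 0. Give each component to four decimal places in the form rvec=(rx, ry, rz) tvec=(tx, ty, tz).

Intrinsics K: fx=630.5, fy=734.7, cx=329.3, cy=237.3
Marker side s = 0.226 m; corners in marker frame (Z=0):
  M0 = (-0.1130, +0.1130, 0)
  M1 = (+0.1130, +0.1130, 0)
  M2 = (+0.1130, -0.1130, 0)
  M3 = (-0.1130, -0.1130, 0)
Detected image corners:
  c0 = (225.524699, 444.313635) px
  c1 = (448.701190, 445.571095) px
  c2 = (468.727470, 188.565933) px
  c3 = (240.565095, 168.339556) px
Planar DLT: solve 8×8 A·h = b for H (H[2,2]=1):
  H  [+1105.62445 -35.82252 +349.71211]
  H  [+143.59374 +1215.66734 +313.72037]
  H  [+0.31005 +0.12185 +1.00000]
B = K⁻¹H; ‖b₁‖=1.624350, ‖b₂‖=1.624350; λ = 2/(‖b₁‖+‖b₂‖) = 0.615631, sign → tz>0 ⇒ λ=+0.615631
r₁ = λ·B[:,0] = (+0.97986,+0.05867,+0.19087); r₂ = λ·B[:,1] = (-0.07416,+0.99442,+0.07501)
r₃ = r₁×r₂ = (-0.18541,-0.08766,+0.97874); SVD([r₁ r₂ r₃]) → R = UVᵀ:
  R  [+0.97986 -0.07416 -0.18541]
  R  [+0.05867 +0.99442 -0.08766]
  R  [+0.19087 +0.07501 +0.97874]
t = (+0.01993, +0.06404, +0.61563) m
tr R = 2.953025; θ = arccos((tr R − 1)/2) = 0.217164 rad = 12.443°
axis k = ((R−Rᵀ)₃₂, (R−Rᵀ)₁₃, (R−Rᵀ)₂₁) / (2 sinθ) = (+0.377496, -0.873203, +0.308241)
rvec = θ·k = (+0.081979, -0.189629, +0.066939)

rvec=(0.0820, -0.1896, 0.0669) tvec=(0.0199, 0.0640, 0.6156)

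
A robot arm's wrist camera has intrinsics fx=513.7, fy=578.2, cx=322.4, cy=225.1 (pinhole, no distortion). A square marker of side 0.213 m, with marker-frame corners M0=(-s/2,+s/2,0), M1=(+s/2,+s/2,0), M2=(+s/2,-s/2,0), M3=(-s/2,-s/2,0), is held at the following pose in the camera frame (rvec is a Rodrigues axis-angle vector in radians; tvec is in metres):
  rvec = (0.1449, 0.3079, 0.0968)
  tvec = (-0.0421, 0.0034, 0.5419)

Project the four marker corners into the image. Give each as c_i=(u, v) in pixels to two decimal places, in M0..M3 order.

Intrinsics K: fx=513.7, fy=578.2, cx=322.4, cy=225.1
Marker side s = 0.213 m; corners in marker frame (Z=0):
  M0 = (-0.1065, +0.1065, 0)
  M1 = (+0.1065, +0.1065, 0)
  M2 = (+0.1065, -0.1065, 0)
  M3 = (-0.1065, -0.1065, 0)
rvec = (0.1449, 0.3079, 0.0968), |rvec| = θ = 0.35379 rad = 20.271°
Rodrigues: sinθ=0.34646, 1−cosθ=0.06193; R = I + sinθ·[k]× + (1−cosθ)·[k]×²:
    [+0.94845 -0.07272 +0.30846]
    [+0.11687 +0.98497 -0.12715]
    [-0.29458 +0.15664 +0.94270]
t = (-0.0421, 0.0034, 0.5419) m
M0: Pc = R·M0+t = (-0.15085, +0.09585, +0.58995); u = 513.7·(-0.15085)/0.58995 + 322.4 = 191.0440, v = 578.2·(+0.09585)/0.58995 + 225.1 = 319.0434
M1: Pc = R·M1+t = (+0.05117, +0.12075, +0.52721); u = 513.7·(+0.05117)/0.52721 + 322.4 = 372.2548, v = 578.2·(+0.12075)/0.52721 + 225.1 = 357.5245
M2: Pc = R·M2+t = (+0.06665, -0.08905, +0.49385); u = 513.7·(+0.06665)/0.49385 + 322.4 = 391.7347, v = 578.2·(-0.08905)/0.49385 + 225.1 = 120.8353
M3: Pc = R·M3+t = (-0.13537, -0.11395, +0.55659); u = 513.7·(-0.13537)/0.55659 + 322.4 = 197.4651, v = 578.2·(-0.11395)/0.55659 + 225.1 = 106.7296

c0=(191.04, 319.04) c1=(372.25, 357.52) c2=(391.73, 120.84) c3=(197.47, 106.73)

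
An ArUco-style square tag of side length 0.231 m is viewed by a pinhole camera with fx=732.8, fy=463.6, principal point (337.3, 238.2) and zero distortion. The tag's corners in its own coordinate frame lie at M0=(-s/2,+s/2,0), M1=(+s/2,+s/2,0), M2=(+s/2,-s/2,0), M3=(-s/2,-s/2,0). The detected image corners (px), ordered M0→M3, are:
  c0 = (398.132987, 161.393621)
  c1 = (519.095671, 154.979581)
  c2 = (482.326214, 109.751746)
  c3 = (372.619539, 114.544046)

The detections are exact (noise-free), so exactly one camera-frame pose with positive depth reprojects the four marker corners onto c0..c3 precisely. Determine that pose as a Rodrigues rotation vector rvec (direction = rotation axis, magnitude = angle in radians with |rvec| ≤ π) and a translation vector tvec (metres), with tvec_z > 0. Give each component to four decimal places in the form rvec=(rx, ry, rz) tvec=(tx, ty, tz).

Intrinsics K: fx=732.8, fy=463.6, cx=337.3, cy=238.2
Marker side s = 0.231 m; corners in marker frame (Z=0):
  M0 = (-0.1155, +0.1155, 0)
  M1 = (+0.1155, +0.1155, 0)
  M2 = (+0.1155, -0.1155, 0)
  M3 = (-0.1155, -0.1155, 0)
Detected image corners:
  c0 = (398.132987, 161.393621) px
  c1 = (519.095671, 154.979581) px
  c2 = (482.326214, 109.751746) px
  c3 = (372.619539, 114.544046) px
Planar DLT: solve 8×8 A·h = b for H (H[2,2]=1):
  H  [+541.37601 -63.79920 +442.88806]
  H  [-10.84708 +138.58435 +133.94205]
  H  [+0.09786 -0.44891 +1.00000]
B = K⁻¹H; ‖b₁‖=0.704466, ‖b₂‖=0.704466; λ = 2/(‖b₁‖+‖b₂‖) = 1.419515, sign → tz>0 ⇒ λ=+1.419515
r₁ = λ·B[:,0] = (+0.98477,-0.10459,+0.13891); r₂ = λ·B[:,1] = (+0.16973,+0.75175,-0.63723)
r₃ = r₁×r₂ = (-0.03778,+0.65110,+0.75805); SVD([r₁ r₂ r₃]) → R = UVᵀ:
  R  [+0.98477 +0.16973 -0.03778]
  R  [-0.10459 +0.75175 +0.65110]
  R  [+0.13891 -0.63723 +0.75805]
t = (+0.20454, -0.31923, +1.41952) m
tr R = 2.494567; θ = arccos((tr R − 1)/2) = 0.726832 rad = 41.644°
axis k = ((R−Rᵀ)₃₂, (R−Rᵀ)₁₃, (R−Rᵀ)₂₁) / (2 sinθ) = (-0.969393, -0.132948, -0.206402)
rvec = θ·k = (-0.704586, -0.096631, -0.150020)

rvec=(-0.7046, -0.0966, -0.1500) tvec=(0.2045, -0.3192, 1.4195)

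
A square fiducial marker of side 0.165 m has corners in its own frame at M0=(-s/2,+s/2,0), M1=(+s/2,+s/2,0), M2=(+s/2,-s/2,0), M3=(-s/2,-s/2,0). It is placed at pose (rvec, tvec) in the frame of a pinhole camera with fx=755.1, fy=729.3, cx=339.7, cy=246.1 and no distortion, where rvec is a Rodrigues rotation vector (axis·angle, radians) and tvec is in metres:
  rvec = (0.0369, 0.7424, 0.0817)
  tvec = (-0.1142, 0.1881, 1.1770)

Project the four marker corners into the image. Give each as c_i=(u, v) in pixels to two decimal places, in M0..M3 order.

Intrinsics K: fx=755.1, fy=729.3, cx=339.7, cy=246.1
Marker side s = 0.165 m; corners in marker frame (Z=0):
  M0 = (-0.0825, +0.0825, 0)
  M1 = (+0.0825, +0.0825, 0)
  M2 = (+0.0825, -0.0825, 0)
  M3 = (-0.0825, -0.0825, 0)
rvec = (0.0369, 0.7424, 0.0817), |rvec| = θ = 0.74779 rad = 42.845°
Rodrigues: sinθ=0.68002, 1−cosθ=0.26681; R = I + sinθ·[k]× + (1−cosθ)·[k]×²:
    [+0.73384 -0.06122 +0.67656]
    [+0.08737 +0.99617 -0.00462]
    [-0.67368 +0.06250 +0.73638]
t = (-0.1142, 0.1881, 1.1770) m
M0: Pc = R·M0+t = (-0.17979, +0.26308, +1.23773); u = 755.1·(-0.17979)/1.23773 + 339.7 = 230.0144, v = 729.3·(+0.26308)/1.23773 + 246.1 = 401.1100
M1: Pc = R·M1+t = (-0.05871, +0.27749, +1.12658); u = 755.1·(-0.05871)/1.12658 + 339.7 = 300.3496, v = 729.3·(+0.27749)/1.12658 + 246.1 = 425.7366
M2: Pc = R·M2+t = (-0.04861, +0.11312, +1.11627); u = 755.1·(-0.04861)/1.11627 + 339.7 = 306.8197, v = 729.3·(+0.11312)/1.11627 + 246.1 = 320.0084
M3: Pc = R·M3+t = (-0.16969, +0.09871, +1.22742); u = 755.1·(-0.16969)/1.22742 + 339.7 = 235.3076, v = 729.3·(+0.09871)/1.22742 + 246.1 = 304.7499

c0=(230.01, 401.11) c1=(300.35, 425.74) c2=(306.82, 320.01) c3=(235.31, 304.75)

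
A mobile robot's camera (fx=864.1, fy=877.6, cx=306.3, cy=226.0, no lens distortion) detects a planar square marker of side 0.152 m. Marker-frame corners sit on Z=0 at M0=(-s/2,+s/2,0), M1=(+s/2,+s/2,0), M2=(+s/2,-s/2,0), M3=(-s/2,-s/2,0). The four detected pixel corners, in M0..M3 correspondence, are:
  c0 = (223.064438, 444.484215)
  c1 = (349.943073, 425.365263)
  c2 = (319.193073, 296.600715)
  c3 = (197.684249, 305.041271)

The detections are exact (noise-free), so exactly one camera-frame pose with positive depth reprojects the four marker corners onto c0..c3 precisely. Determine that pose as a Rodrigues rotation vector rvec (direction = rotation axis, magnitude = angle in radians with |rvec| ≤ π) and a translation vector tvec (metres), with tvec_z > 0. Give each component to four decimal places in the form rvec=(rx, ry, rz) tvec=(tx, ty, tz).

Intrinsics K: fx=864.1, fy=877.6, cx=306.3, cy=226.0
Marker side s = 0.152 m; corners in marker frame (Z=0):
  M0 = (-0.0760, +0.0760, 0)
  M1 = (+0.0760, +0.0760, 0)
  M2 = (+0.0760, -0.0760, 0)
  M3 = (-0.0760, -0.0760, 0)
Detected image corners:
  c0 = (223.064438, 444.484215) px
  c1 = (349.943073, 425.365263) px
  c2 = (319.193073, 296.600715) px
  c3 = (197.684249, 305.041271) px
Planar DLT: solve 8×8 A·h = b for H (H[2,2]=1):
  H  [+948.25173 +78.01653 +274.33274]
  H  [+88.22942 +736.14038 +365.61348]
  H  [+0.48341 -0.39370 +1.00000]
B = K⁻¹H; ‖b₁‖=1.044889, ‖b₂‖=1.044889; λ = 2/(‖b₁‖+‖b₂‖) = 0.957039, sign → tz>0 ⇒ λ=+0.957039
r₁ = λ·B[:,0] = (+0.88625,-0.02292,+0.46265); r₂ = λ·B[:,1] = (+0.21997,+0.89980,-0.37678)
r₃ = r₁×r₂ = (-0.40765,+0.43569,+0.80249); SVD([r₁ r₂ r₃]) → R = UVᵀ:
  R  [+0.88625 +0.21997 -0.40765]
  R  [-0.02292 +0.89980 +0.43569]
  R  [+0.46265 -0.37678 +0.80249]
t = (-0.03541, +0.15225, +0.95704) m
tr R = 2.588543; θ = arccos((tr R − 1)/2) = 0.652989 rad = 37.413°
axis k = ((R−Rᵀ)₃₂, (R−Rᵀ)₁₃, (R−Rᵀ)₂₁) / (2 sinθ) = (-0.668634, -0.716221, -0.199891)
rvec = θ·k = (-0.436610, -0.467684, -0.130526)

rvec=(-0.4366, -0.4677, -0.1305) tvec=(-0.0354, 0.1523, 0.9570)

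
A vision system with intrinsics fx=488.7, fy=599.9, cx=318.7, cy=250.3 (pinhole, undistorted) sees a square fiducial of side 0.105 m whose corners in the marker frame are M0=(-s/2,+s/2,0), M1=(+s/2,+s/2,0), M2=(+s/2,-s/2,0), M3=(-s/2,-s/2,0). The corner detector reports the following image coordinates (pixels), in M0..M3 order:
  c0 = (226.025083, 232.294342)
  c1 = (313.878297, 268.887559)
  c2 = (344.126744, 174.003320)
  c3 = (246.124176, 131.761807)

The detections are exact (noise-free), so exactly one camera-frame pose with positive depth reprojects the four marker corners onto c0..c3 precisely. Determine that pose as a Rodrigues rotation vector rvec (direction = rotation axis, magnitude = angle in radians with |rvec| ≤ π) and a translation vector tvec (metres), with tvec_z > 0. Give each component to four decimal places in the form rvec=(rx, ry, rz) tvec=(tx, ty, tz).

Intrinsics K: fx=488.7, fy=599.9, cx=318.7, cy=250.3
Marker side s = 0.105 m; corners in marker frame (Z=0):
  M0 = (-0.0525, +0.0525, 0)
  M1 = (+0.0525, +0.0525, 0)
  M2 = (+0.0525, -0.0525, 0)
  M3 = (-0.0525, -0.0525, 0)
Detected image corners:
  c0 = (226.025083, 232.294342) px
  c1 = (313.878297, 268.887559) px
  c2 = (344.126744, 174.003320) px
  c3 = (246.124176, 131.761807) px
Planar DLT: solve 8×8 A·h = b for H (H[2,2]=1):
  H  [+915.65469 +62.87131 +282.11801]
  H  [+397.70018 +1146.67950 +204.60876]
  H  [+0.11803 +1.07214 +1.00000]
B = K⁻¹H; ‖b₁‖=1.902269, ‖b₂‖=1.902269; λ = 2/(‖b₁‖+‖b₂‖) = 0.525688, sign → tz>0 ⇒ λ=+0.525688
r₁ = λ·B[:,0] = (+0.94449,+0.32261,+0.06205); r₂ = λ·B[:,1] = (-0.29992,+0.76967,+0.56361)
r₃ = r₁×r₂ = (+0.13407,-0.55094,+0.82371); SVD([r₁ r₂ r₃]) → R = UVᵀ:
  R  [+0.94449 -0.29992 +0.13407]
  R  [+0.32261 +0.76967 -0.55094]
  R  [+0.06205 +0.56361 +0.82371]
t = (-0.03935, -0.04004, +0.52569) m
tr R = 2.537869; θ = arccos((tr R − 1)/2) = 0.693623 rad = 39.742°
axis k = ((R−Rᵀ)₃₂, (R−Rᵀ)₁₃, (R−Rᵀ)₂₁) / (2 sinθ) = (+0.871657, +0.056331, +0.486868)
rvec = θ·k = (+0.604601, +0.039073, +0.337703)

rvec=(0.6046, 0.0391, 0.3377) tvec=(-0.0394, -0.0400, 0.5257)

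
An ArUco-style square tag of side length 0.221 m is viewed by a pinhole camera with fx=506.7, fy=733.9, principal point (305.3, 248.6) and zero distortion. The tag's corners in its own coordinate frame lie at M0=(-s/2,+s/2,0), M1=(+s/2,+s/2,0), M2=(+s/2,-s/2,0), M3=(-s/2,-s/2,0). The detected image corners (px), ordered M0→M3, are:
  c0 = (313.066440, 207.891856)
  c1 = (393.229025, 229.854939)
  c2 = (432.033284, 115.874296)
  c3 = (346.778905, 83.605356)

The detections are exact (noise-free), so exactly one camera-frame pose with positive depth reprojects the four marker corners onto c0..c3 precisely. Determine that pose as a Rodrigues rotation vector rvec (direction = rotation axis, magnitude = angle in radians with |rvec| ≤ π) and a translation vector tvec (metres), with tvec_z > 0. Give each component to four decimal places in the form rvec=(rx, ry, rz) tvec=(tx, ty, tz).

Intrinsics K: fx=506.7, fy=733.9, cx=305.3, cy=248.6
Marker side s = 0.221 m; corners in marker frame (Z=0):
  M0 = (-0.1105, +0.1105, 0)
  M1 = (+0.1105, +0.1105, 0)
  M2 = (+0.1105, -0.1105, 0)
  M3 = (-0.1105, -0.1105, 0)
Detected image corners:
  c0 = (313.066440, 207.891856) px
  c1 = (393.229025, 229.854939) px
  c2 = (432.033284, 115.874296) px
  c3 = (346.778905, 83.605356) px
Planar DLT: solve 8×8 A·h = b for H (H[2,2]=1):
  H  [+484.46520 -12.47254 +371.81990]
  H  [+169.15821 +603.50530 +162.44768]
  H  [+0.29827 +0.40932 +1.00000]
B = K⁻¹H; ‖b₁‖=0.841740, ‖b₂‖=0.841740; λ = 2/(‖b₁‖+‖b₂‖) = 1.188015, sign → tz>0 ⇒ λ=+1.188015
r₁ = λ·B[:,0] = (+0.92238,+0.15380,+0.35435); r₂ = λ·B[:,1] = (-0.32224,+0.81221,+0.48628)
r₃ = r₁×r₂ = (-0.21302,-0.56272,+0.79873); SVD([r₁ r₂ r₃]) → R = UVᵀ:
  R  [+0.92238 -0.32224 -0.21302]
  R  [+0.15380 +0.81221 -0.56272]
  R  [+0.35435 +0.48628 +0.79873]
t = (+0.15596, -0.13946, +1.18801) m
tr R = 2.533324; θ = arccos((tr R − 1)/2) = 0.697171 rad = 39.945°
axis k = ((R−Rᵀ)₃₂, (R−Rᵀ)₁₃, (R−Rᵀ)₂₁) / (2 sinθ) = (+0.816915, -0.441835, +0.370717)
rvec = θ·k = (+0.569529, -0.308034, +0.258453)

rvec=(0.5695, -0.3080, 0.2585) tvec=(0.1560, -0.1395, 1.1880)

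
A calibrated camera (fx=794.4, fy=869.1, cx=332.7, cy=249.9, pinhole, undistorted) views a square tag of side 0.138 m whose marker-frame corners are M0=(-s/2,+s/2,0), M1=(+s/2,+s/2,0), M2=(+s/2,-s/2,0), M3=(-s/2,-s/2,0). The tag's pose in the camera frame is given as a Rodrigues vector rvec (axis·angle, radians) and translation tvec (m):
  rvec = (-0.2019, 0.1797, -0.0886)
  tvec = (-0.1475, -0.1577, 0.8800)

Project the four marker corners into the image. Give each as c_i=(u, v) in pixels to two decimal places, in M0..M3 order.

Intrinsics K: fx=794.4, fy=869.1, cx=332.7, cy=249.9
Marker side s = 0.138 m; corners in marker frame (Z=0):
  M0 = (-0.0690, +0.0690, 0)
  M1 = (+0.0690, +0.0690, 0)
  M2 = (+0.0690, -0.0690, 0)
  M3 = (-0.0690, -0.0690, 0)
rvec = (-0.2019, 0.1797, -0.0886), |rvec| = θ = 0.28444 rad = 16.297°
Rodrigues: sinθ=0.28062, 1−cosθ=0.04018; R = I + sinθ·[k]× + (1−cosθ)·[k]×²:
    [+0.98006 +0.06939 +0.18617]
    [-0.10543 +0.97586 +0.19128]
    [-0.16840 -0.20710 +0.96372]
t = (-0.1475, -0.1577, 0.8800) m
M0: Pc = R·M0+t = (-0.21034, -0.08309, +0.87733); u = 794.4·(-0.21034)/0.87733 + 332.7 = 142.2458, v = 869.1·(-0.08309)/0.87733 + 249.9 = 167.5882
M1: Pc = R·M1+t = (-0.07509, -0.09764, +0.85409); u = 794.4·(-0.07509)/0.85409 + 332.7 = 262.8601, v = 869.1·(-0.09764)/0.85409 + 249.9 = 150.5436
M2: Pc = R·M2+t = (-0.08466, -0.23231, +0.88267); u = 794.4·(-0.08466)/0.88267 + 332.7 = 256.5030, v = 869.1·(-0.23231)/0.88267 + 249.9 = 21.1627
M3: Pc = R·M3+t = (-0.21991, -0.21776, +0.90591); u = 794.4·(-0.21991)/0.90591 + 332.7 = 139.8568, v = 869.1·(-0.21776)/0.90591 + 249.9 = 40.9886

c0=(142.25, 167.59) c1=(262.86, 150.54) c2=(256.50, 21.16) c3=(139.86, 40.99)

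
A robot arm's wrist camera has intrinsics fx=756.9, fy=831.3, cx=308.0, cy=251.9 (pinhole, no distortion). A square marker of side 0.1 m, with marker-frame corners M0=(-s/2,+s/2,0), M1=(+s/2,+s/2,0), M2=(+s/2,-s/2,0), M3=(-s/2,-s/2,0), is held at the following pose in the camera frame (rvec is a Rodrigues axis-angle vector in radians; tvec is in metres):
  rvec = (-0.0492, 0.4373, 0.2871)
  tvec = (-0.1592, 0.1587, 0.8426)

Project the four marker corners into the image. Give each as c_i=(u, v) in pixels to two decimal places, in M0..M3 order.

c0=(118.24, 437.91) c1=(188.20, 474.16) c2=(214.24, 377.46) c3=(142.88, 345.90)

Intrinsics K: fx=756.9, fy=831.3, cx=308.0, cy=251.9
Marker side s = 0.1 m; corners in marker frame (Z=0):
  M0 = (-0.0500, +0.0500, 0)
  M1 = (+0.0500, +0.0500, 0)
  M2 = (+0.0500, -0.0500, 0)
  M3 = (-0.0500, -0.0500, 0)
rvec = (-0.0492, 0.4373, 0.2871), |rvec| = θ = 0.52543 rad = 30.105°
Rodrigues: sinθ=0.50159, 1−cosθ=0.13489; R = I + sinθ·[k]× + (1−cosθ)·[k]×²:
    [+0.86629 -0.28458 +0.41055]
    [+0.26356 +0.95854 +0.10831]
    [-0.42436 +0.01438 +0.90538]
t = (-0.1592, 0.1587, 0.8426) m
M0: Pc = R·M0+t = (-0.21674, +0.19345, +0.86454); u = 756.9·(-0.21674)/0.86454 + 308.0 = 118.2414, v = 831.3·(+0.19345)/0.86454 + 251.9 = 437.9122
M1: Pc = R·M1+t = (-0.13011, +0.21981, +0.82210); u = 756.9·(-0.13011)/0.82210 + 308.0 = 188.2048, v = 831.3·(+0.21981)/0.82210 + 251.9 = 474.1646
M2: Pc = R·M2+t = (-0.10166, +0.12395, +0.82066); u = 756.9·(-0.10166)/0.82066 + 308.0 = 214.2421, v = 831.3·(+0.12395)/0.82066 + 251.9 = 377.4573
M3: Pc = R·M3+t = (-0.18829, +0.09759, +0.86310); u = 756.9·(-0.18829)/0.86310 + 308.0 = 142.8820, v = 831.3·(+0.09759)/0.86310 + 251.9 = 345.8992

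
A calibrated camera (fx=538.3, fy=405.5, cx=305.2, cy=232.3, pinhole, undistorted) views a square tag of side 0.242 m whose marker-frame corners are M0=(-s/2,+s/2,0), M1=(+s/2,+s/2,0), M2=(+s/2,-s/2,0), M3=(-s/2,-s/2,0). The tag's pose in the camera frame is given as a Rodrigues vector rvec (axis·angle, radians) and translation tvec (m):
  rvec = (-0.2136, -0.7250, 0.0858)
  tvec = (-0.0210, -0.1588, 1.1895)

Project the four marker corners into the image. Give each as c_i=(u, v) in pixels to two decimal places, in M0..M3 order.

c0=(249.70, 210.16) c1=(335.04, 224.94) c2=(334.20, 151.38) c3=(252.79, 127.16)

Intrinsics K: fx=538.3, fy=405.5, cx=305.2, cy=232.3
Marker side s = 0.242 m; corners in marker frame (Z=0):
  M0 = (-0.1210, +0.1210, 0)
  M1 = (+0.1210, +0.1210, 0)
  M2 = (+0.1210, -0.1210, 0)
  M3 = (-0.1210, -0.1210, 0)
rvec = (-0.2136, -0.7250, 0.0858), |rvec| = θ = 0.76067 rad = 43.583°
Rodrigues: sinθ=0.68940, 1−cosθ=0.27562; R = I + sinθ·[k]× + (1−cosθ)·[k]×²:
    [+0.74611 -0.00399 -0.66581]
    [+0.15153 +0.97476 +0.16396]
    [+0.64835 -0.22322 +0.72788]
t = (-0.0210, -0.1588, 1.1895) m
M0: Pc = R·M0+t = (-0.11176, -0.05919, +1.08404); u = 538.3·(-0.11176)/1.08404 + 305.2 = 249.7022, v = 405.5·(-0.05919)/1.08404 + 232.3 = 210.1595
M1: Pc = R·M1+t = (+0.06880, -0.02252, +1.24094); u = 538.3·(+0.06880)/1.24094 + 305.2 = 335.0427, v = 405.5·(-0.02252)/1.24094 + 232.3 = 224.9415
M2: Pc = R·M2+t = (+0.06976, -0.25841, +1.29496); u = 538.3·(+0.06976)/1.29496 + 305.2 = 334.1996, v = 405.5·(-0.25841)/1.29496 + 232.3 = 151.3820
M3: Pc = R·M3+t = (-0.11080, -0.29508, +1.13806); u = 538.3·(-0.11080)/1.13806 + 305.2 = 252.7936, v = 405.5·(-0.29508)/1.13806 + 232.3 = 127.1602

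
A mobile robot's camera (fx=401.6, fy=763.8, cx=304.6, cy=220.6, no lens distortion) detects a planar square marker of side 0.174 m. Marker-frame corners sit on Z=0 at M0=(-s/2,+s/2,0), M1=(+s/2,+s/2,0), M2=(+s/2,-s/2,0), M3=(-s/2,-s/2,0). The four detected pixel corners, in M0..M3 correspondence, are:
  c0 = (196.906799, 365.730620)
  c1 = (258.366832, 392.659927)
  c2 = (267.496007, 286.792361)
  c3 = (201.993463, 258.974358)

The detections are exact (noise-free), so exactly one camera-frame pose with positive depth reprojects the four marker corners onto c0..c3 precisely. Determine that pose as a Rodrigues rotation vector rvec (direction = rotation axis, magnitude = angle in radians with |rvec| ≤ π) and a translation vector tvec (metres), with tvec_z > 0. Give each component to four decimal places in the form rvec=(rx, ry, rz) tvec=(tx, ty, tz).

Intrinsics K: fx=401.6, fy=763.8, cx=304.6, cy=220.6
Marker side s = 0.174 m; corners in marker frame (Z=0):
  M0 = (-0.0870, +0.0870, 0)
  M1 = (+0.0870, +0.0870, 0)
  M2 = (+0.0870, -0.0870, 0)
  M3 = (-0.0870, -0.0870, 0)
Detected image corners:
  c0 = (196.906799, 365.730620) px
  c1 = (258.366832, 392.659927) px
  c2 = (267.496007, 286.792361) px
  c3 = (201.993463, 258.974358) px
Planar DLT: solve 8×8 A·h = b for H (H[2,2]=1):
  H  [+354.09034 +42.64402 +230.95519]
  H  [+142.60135 +728.68251 +327.65510]
  H  [-0.04490 +0.36095 +1.00000]
B = K⁻¹H; ‖b₁‖=0.938342, ‖b₂‖=0.938342; λ = 2/(‖b₁‖+‖b₂‖) = 1.065710, sign → tz>0 ⇒ λ=+1.065710
r₁ = λ·B[:,0] = (+0.97593,+0.21279,-0.04785); r₂ = λ·B[:,1] = (-0.17860,+0.90561,+0.38467)
r₃ = r₁×r₂ = (+0.12518,-0.36686,+0.92181); SVD([r₁ r₂ r₃]) → R = UVᵀ:
  R  [+0.97593 -0.17860 +0.12518]
  R  [+0.21279 +0.90561 -0.36686]
  R  [-0.04785 +0.38467 +0.92181]
t = (-0.19543, +0.14937, +1.06571) m
tr R = 2.803351; θ = arccos((tr R − 1)/2) = 0.447168 rad = 25.621°
axis k = ((R−Rᵀ)₃₂, (R−Rᵀ)₁₃, (R−Rᵀ)₂₁) / (2 sinθ) = (+0.869000, +0.200077, +0.452557)
rvec = θ·k = (+0.388589, +0.089468, +0.202369)

rvec=(0.3886, 0.0895, 0.2024) tvec=(-0.1954, 0.1494, 1.0657)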